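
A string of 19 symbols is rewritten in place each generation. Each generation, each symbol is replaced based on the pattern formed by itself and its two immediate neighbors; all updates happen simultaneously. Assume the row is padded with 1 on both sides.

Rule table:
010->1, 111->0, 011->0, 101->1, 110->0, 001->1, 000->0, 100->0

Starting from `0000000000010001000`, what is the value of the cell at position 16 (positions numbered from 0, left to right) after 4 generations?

0

0000000000110011001
0000000001000100010
0000000011001100111
0000000100010001000
position 16 holds 0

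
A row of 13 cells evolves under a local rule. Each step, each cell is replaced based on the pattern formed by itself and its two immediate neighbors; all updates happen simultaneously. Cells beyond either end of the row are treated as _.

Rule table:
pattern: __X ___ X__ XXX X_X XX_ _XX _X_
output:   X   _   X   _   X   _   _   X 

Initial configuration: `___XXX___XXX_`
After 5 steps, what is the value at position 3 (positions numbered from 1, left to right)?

__X___X_X___X
_XXX_XXXXX_XX
X___X_____X__
XX_XXX___XXX_
__X___X_X___X
position 3 holds X

X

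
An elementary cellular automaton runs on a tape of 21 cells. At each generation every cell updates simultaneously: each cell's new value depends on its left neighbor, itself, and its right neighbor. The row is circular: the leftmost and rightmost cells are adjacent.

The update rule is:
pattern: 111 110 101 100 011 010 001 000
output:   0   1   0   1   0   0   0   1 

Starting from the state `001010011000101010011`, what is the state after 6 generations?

100001001110000001001
111100100011111100100
000110011000000110010
110011001111110011001
011001100000011001100
001100111111001100111

001100111111001100111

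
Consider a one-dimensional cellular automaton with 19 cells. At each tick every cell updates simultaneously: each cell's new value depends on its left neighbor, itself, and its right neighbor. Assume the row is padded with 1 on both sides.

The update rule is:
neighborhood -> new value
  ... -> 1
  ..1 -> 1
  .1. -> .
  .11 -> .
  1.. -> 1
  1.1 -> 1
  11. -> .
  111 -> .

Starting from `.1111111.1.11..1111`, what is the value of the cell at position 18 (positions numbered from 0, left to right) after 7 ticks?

1.......1.1..11....
.1111111.1.11..1111  (repeats tick 0; period 2)
tick 7: 1.......1.1..11....
position 18 holds .

.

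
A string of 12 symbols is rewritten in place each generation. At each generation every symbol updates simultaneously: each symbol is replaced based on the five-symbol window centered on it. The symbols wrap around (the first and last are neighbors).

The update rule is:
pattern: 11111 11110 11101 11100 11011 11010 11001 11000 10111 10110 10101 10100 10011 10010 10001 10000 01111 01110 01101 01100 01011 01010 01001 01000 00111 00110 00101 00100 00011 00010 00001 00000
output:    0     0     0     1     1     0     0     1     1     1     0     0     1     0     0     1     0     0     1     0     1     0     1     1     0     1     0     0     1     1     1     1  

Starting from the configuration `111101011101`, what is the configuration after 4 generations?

000000110011
111111100110
100000101111
111111011000

111111011000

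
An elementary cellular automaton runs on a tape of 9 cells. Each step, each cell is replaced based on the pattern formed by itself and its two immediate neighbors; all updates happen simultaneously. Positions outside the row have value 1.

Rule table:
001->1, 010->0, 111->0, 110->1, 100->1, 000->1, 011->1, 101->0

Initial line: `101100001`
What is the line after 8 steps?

101111111
101000000
100111111
111100000
000111111
111100000  (repeats step 4; period 2)
step 8: 111100000

111100000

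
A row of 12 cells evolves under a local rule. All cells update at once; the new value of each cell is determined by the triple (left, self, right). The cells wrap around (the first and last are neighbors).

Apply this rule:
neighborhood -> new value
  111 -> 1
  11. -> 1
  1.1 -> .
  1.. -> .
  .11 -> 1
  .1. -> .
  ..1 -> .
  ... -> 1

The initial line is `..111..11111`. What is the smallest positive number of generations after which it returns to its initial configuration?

..111..11111

1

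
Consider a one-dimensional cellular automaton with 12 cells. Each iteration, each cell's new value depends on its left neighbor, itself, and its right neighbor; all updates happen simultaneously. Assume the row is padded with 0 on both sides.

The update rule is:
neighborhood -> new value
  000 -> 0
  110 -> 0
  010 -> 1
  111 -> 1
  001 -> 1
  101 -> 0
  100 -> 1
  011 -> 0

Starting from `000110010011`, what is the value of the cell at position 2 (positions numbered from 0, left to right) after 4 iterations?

iteration 1: 001001111100
iteration 2: 011110111010
iteration 3: 101100010011
iteration 4: 100010111100
position 2 holds 0

0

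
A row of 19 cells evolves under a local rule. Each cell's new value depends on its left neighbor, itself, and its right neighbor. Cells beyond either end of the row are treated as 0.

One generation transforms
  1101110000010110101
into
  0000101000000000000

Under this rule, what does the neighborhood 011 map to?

At position 0 the neighborhood is 011; the next row has 0 there.

0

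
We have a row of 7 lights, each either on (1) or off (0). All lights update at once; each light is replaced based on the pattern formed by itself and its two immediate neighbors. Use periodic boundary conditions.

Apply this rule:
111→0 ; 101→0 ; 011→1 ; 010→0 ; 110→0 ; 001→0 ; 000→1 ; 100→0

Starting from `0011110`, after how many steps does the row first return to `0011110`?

1010000
0000110
1110100
1000000
0011110

5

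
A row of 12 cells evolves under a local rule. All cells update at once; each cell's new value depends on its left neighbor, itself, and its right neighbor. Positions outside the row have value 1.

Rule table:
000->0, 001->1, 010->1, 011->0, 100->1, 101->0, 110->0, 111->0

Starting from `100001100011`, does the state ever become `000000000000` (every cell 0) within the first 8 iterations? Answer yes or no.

yes

iteration 1: 010010010100
iteration 2: 011111110111
iteration 3: 000000000000
all cells are 0 at iteration 3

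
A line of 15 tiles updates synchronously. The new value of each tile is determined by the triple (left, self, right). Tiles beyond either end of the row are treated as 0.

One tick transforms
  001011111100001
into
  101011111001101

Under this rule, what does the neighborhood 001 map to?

0

At position 1 the neighborhood is 001; the next row has 0 there.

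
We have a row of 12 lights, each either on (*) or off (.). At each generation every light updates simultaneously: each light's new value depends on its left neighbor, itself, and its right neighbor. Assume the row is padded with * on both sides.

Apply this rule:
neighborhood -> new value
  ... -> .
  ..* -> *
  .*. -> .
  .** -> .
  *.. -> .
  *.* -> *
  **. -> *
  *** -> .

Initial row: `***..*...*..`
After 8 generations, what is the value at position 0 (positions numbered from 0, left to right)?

*

generation 1: ..*.*...*..*
generation 2: .*.*...*..*.
generation 3: *.*...*..*.*
generation 4: **...*..*.*.
generation 5: .*..*..*.*.*
generation 6: *..*..*.*.*.
generation 7: *.*..*.*.*.*
generation 8: **..*.*.*.*.
position 0 holds *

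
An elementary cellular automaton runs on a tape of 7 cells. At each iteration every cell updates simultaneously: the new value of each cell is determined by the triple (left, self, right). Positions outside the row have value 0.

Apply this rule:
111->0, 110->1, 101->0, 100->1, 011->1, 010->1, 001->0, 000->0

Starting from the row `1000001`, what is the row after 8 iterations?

1010101

1100001
1110001
1011001
1011101
1010101
1010101  (fixed point — unchanged through iteration 8)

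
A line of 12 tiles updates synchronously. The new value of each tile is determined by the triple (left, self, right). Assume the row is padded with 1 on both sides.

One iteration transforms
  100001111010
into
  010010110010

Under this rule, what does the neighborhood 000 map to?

0

At position 2 the neighborhood is 000; the next row has 0 there.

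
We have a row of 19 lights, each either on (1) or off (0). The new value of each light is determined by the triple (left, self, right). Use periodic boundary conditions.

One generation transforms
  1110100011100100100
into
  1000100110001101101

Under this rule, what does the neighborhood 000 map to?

At position 6 the neighborhood is 000; the next row has 0 there.

0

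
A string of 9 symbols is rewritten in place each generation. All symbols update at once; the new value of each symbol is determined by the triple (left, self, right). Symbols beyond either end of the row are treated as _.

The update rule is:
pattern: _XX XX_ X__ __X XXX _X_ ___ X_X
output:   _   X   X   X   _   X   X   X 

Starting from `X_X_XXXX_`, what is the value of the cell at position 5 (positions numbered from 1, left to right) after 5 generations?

XXXX___XX
___XXXX_X
XXX___XXX
__XXXX__X
XX___XXXX
position 5 holds _

_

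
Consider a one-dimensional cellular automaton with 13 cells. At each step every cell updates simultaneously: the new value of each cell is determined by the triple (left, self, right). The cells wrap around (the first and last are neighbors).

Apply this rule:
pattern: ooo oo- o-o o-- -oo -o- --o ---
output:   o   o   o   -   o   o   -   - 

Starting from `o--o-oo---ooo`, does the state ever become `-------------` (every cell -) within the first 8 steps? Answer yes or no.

o--oooo---ooo
o--oooo---ooo  (fixed point — unchanged through step 8)
step 8 is o--oooo---ooo, still not uniform -

no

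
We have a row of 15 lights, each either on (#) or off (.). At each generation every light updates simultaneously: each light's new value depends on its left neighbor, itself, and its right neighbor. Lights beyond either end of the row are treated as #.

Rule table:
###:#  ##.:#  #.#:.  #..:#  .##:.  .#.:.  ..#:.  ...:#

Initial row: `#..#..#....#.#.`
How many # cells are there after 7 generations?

generation 1: ##..#..###.....
generation 2: ###..#..######.
generation 3: ####..#..#####.
generation 4: #####..#..####.
generation 5: ######..#..###.
generation 6: #######..#..##.
generation 7: ########..#..#.
count of #: 10

10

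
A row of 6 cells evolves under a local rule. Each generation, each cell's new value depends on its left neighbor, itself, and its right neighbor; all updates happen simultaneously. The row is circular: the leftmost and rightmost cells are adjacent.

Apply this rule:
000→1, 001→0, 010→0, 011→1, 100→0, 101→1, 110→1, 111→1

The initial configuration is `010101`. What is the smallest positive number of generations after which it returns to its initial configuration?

2

generation 1: 101010
generation 2: 010101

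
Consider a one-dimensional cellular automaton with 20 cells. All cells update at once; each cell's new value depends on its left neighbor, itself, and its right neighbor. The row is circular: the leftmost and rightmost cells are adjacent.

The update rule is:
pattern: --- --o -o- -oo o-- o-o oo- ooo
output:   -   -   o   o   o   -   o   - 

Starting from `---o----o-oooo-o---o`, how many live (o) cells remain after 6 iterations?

iteration 1: o--oo---o-o--o-oo--o
iteration 2: oo-ooo--o-oo-o-ooo-o
iteration 3: -o-o-oo-o-oo-o-o-o-o
iteration 4: -o-o-oo-o-oo-o-o-o-o  (fixed point — unchanged through iteration 6)
count of o: 11

11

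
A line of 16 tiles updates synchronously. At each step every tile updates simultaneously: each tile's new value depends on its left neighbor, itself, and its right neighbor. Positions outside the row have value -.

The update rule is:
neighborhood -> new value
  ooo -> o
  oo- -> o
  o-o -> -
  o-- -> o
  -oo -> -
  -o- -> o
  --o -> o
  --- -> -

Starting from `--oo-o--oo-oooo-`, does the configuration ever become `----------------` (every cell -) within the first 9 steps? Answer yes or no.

step 1: -o-o-ooo-o--oooo
step 2: oo-o--oo-ooo-ooo
step 3: -o-ooo-o--oo--oo
step 4: oo--oo-ooo-ooo-o
step 5: -ooo-o--oo--oo-o
step 6: o-oo-ooo-ooo-o-o
step 7: o--o--oo--oo-o-o
step 8: oooooo-ooo-o-o-o
step 9: -ooooo--oo-o-o-o
step 9 is -ooooo--oo-o-o-o, still not uniform -

no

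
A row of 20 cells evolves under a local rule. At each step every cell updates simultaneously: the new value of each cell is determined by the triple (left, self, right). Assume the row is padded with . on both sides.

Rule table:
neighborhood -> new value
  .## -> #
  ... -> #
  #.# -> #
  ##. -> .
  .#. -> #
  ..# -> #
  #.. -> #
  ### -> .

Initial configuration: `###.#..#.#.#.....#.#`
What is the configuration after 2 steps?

####................

#..#################
####................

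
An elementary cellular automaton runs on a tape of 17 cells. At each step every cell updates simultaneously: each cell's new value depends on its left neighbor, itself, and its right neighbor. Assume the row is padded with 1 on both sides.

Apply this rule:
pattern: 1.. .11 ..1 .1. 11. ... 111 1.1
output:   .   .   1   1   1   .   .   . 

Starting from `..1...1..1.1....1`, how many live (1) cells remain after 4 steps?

7

.11..11.11.1...1.
..1.1.1..1.1..11.
.11.1.1.11.1.1.1.
..1.1.1..1.1.1.1.
count of 1: 7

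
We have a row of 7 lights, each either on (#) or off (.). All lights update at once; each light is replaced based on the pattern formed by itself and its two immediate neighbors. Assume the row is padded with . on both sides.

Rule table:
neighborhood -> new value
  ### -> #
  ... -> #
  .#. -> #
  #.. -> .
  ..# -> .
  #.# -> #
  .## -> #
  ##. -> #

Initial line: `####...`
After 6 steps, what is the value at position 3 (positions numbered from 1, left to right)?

#

####.##
#######
#######  (fixed point — unchanged through step 6)
position 3 holds #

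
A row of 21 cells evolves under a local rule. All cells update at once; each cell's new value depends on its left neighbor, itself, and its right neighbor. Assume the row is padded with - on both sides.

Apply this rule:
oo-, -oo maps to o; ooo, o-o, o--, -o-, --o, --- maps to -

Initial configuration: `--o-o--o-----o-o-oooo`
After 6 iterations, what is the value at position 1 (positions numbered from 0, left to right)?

-----------------o--o
---------------------
---------------------  (fixed point — unchanged through iteration 6)
position 1 holds -

-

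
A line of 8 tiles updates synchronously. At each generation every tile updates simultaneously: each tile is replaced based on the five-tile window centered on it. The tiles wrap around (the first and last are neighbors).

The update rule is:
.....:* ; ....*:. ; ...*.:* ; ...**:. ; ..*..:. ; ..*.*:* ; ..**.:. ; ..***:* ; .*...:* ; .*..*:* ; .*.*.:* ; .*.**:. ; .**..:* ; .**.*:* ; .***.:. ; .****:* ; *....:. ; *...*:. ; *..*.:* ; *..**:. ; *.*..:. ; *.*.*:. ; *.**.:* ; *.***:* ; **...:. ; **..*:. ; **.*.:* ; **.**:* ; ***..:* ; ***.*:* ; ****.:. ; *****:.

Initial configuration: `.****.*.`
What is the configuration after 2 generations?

generation 1: .**.**.*
generation 2: .******.

.******.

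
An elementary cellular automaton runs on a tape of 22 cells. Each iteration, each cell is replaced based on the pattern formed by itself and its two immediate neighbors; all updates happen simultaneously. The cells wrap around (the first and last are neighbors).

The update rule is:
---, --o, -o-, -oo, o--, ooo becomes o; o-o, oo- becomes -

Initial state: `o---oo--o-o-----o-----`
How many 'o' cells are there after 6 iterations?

iteration 1: ooooo-ooo-oooooooooooo
iteration 2: oooo--oo--oooooooooooo
iteration 3: ooo-ooo-oooooooooooooo
iteration 4: oo--oo--oooooooooooooo
iteration 5: o-ooo-oooooooooooooooo
iteration 6: --oo--oooooooooooooooo
count of o: 18

18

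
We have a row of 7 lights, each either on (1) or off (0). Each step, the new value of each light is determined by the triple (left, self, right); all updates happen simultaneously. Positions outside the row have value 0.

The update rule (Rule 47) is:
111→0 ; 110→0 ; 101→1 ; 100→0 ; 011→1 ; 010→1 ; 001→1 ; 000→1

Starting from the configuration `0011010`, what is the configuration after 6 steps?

1011100

1110110
1001100
1011001
1110011
1000110
1011100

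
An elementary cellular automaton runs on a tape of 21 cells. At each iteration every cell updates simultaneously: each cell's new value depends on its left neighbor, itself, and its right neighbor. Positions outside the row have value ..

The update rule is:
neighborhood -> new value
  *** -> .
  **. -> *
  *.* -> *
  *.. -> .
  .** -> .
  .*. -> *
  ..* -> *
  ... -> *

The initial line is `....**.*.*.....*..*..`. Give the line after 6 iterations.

****.*****.*****.**.*
...**....**....**.***
***.*.***.*.***.**..*
..****..****..**.*.**
**...*.*...*.*.****.*
.*.*****.******...***

.*.*****.******...***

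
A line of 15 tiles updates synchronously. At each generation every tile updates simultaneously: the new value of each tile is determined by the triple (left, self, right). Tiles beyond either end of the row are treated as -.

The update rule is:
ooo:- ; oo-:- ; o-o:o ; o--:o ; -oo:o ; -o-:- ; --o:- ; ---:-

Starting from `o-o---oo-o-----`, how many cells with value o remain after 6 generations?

-o-o--o-o-o----
--o-o--o-o-o---
---o-o--o-o-o--
----o-o--o-o-o-
-----o-o--o-o-o
------o-o--o-o-
count of o: 4

4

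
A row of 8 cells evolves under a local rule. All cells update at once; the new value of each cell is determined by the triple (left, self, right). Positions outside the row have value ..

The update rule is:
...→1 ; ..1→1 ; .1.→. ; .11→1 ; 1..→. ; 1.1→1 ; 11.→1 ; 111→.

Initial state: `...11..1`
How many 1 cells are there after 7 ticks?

11111.1.
1...11..
..1111.1
111..11.
1.1.111.
.1.11.1.
1.1111..
count of 1: 5

5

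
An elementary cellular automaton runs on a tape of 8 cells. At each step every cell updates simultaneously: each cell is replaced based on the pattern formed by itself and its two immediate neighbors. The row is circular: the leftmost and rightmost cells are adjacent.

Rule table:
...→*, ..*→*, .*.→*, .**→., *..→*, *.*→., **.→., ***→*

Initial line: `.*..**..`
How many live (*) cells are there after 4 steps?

****..**
***.**.*
**......
..******
count of *: 6

6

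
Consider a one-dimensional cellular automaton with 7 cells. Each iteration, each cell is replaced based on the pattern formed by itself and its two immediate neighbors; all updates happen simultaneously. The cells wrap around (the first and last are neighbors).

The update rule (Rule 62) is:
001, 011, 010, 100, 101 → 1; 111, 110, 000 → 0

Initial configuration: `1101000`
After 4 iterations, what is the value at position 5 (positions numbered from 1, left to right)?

1011101
0110011
1101110
1011001
position 5 holds 0

0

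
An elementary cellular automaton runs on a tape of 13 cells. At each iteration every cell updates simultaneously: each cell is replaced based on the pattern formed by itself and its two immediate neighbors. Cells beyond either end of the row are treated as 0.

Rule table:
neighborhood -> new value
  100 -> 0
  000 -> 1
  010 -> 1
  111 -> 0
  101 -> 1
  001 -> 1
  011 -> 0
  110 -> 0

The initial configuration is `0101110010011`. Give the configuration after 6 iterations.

1110000110100
0000111001101
1111000010011
0000011110100
1111100001101
0000001110011

0000001110011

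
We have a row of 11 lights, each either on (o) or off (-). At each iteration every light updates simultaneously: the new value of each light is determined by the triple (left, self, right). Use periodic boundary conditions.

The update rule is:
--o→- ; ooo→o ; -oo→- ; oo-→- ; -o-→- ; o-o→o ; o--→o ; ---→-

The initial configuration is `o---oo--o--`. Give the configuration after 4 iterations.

-o----o--o-
--o----o--o
o--o----o--
-o--o----o-

-o--o----o-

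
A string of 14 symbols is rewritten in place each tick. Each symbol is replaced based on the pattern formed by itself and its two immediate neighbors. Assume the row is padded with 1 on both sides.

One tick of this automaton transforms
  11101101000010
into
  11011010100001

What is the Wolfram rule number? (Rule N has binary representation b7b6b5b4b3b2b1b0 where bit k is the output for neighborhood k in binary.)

184

position 0: 111 → 1  (bit 7 = 1)
position 2: 110 → 0  (bit 6 = 0)
position 3: 101 → 1  (bit 5 = 1)
position 8: 100 → 1  (bit 4 = 1)
position 4: 011 → 1  (bit 3 = 1)
position 7: 010 → 0  (bit 2 = 0)
position 11: 001 → 0  (bit 1 = 0)
position 9: 000 → 0  (bit 0 = 0)
bits b7..b0 = 10111000 = 184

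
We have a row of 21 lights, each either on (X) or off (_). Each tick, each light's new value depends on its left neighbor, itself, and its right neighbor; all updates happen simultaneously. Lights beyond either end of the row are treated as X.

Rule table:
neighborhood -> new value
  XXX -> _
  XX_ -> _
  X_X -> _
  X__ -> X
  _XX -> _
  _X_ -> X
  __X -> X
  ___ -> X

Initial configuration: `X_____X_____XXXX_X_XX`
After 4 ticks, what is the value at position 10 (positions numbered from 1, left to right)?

_

tick 1: _XXXXXXXXXXX_____X___
tick 2: ____________XXXXXXXXX
tick 3: XXXXXXXXXXXX_________
tick 4: ____________XXXXXXXXX
position 10 holds _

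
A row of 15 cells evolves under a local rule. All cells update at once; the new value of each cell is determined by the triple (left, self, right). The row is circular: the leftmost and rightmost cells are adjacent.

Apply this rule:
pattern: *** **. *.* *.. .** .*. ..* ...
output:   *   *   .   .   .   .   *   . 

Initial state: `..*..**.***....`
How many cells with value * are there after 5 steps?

step 1: .*..*.*..**....
step 2: *..*....*.*....
step 3: ..*....*......*
step 4: .*....*......*.
step 5: *....*......*..
count of *: 3

3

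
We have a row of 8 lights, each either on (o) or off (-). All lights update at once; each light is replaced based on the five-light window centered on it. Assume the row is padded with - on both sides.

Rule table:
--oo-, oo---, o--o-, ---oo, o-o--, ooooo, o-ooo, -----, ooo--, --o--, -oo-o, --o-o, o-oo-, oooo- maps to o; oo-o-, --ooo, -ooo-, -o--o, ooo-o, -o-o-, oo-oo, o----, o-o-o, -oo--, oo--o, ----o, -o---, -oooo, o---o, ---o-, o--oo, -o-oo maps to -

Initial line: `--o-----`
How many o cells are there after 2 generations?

2

--o--ooo
--o----o
count of o: 2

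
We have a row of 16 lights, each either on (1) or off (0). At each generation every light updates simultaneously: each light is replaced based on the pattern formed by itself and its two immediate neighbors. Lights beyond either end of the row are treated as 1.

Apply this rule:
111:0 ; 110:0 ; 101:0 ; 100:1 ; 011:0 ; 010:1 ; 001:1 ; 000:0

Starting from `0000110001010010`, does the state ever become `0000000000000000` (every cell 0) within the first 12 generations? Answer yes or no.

no

1001001011011110
0111111000000000
0000000100000001
1000001110000010
0100010001000110
0110111011101000
0000000000001101
1000000000010000
0100000000111001
0110000001000110
0001000011101000
1011100100001101
generation 12 is 1011100100001101, still not uniform 0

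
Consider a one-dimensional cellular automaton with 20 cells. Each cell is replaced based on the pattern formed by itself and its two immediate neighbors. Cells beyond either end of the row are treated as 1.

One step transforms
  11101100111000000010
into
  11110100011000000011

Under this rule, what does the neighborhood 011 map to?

At position 4 the neighborhood is 011; the next row has 0 there.

0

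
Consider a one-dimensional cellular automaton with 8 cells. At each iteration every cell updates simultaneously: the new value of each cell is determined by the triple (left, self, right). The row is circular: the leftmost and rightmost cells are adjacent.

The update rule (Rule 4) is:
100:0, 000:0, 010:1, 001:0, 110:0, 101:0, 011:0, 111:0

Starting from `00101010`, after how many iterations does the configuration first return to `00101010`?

iteration 1: 00101010

1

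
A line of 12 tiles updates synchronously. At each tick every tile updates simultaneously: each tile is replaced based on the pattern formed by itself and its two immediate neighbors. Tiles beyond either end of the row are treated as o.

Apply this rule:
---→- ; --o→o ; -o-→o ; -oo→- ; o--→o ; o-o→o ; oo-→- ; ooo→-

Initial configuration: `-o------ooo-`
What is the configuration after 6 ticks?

---oo-----o-

tick 1: ooo----o---o
tick 2: ---o--ooo-o-
tick 3: o-oooo---ooo
tick 4: -o----o-o---
tick 5: ooo--ooooo-o
tick 6: ---oo-----o-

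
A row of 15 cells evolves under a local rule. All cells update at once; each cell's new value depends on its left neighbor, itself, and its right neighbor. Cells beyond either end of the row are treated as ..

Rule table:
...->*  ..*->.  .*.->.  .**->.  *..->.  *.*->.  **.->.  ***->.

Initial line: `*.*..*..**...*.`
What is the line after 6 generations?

...........*...
**********...**
...........*...  (repeats generation 1; period 2)
generation 6: **********...**

**********...**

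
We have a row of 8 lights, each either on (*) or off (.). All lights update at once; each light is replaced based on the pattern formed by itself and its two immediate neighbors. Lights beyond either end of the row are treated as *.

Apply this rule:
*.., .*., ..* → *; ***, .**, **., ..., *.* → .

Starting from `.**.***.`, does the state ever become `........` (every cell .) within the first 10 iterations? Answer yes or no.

iteration 1: ........
all cells are . at iteration 1

yes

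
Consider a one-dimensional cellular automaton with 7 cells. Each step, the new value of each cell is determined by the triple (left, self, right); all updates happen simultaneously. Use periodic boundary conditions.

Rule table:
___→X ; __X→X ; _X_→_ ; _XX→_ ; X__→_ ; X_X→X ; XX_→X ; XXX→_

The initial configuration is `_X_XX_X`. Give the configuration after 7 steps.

step 1: X_X_XX_
step 2: _X_X_XX
step 3: X_X_X_X
step 4: XX_X_X_
step 5: _XX_X_X
step 6: X_XX_X_
step 7: _X_XX_X

_X_XX_X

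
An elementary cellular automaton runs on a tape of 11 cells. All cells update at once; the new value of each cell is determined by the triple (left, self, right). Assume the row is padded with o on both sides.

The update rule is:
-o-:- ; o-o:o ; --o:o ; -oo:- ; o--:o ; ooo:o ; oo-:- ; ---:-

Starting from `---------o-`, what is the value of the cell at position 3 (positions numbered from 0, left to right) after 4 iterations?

o

o-------o-o
-o-----o-o-
o-o---o-o-o
-o-o-o-o-o-
position 3 holds o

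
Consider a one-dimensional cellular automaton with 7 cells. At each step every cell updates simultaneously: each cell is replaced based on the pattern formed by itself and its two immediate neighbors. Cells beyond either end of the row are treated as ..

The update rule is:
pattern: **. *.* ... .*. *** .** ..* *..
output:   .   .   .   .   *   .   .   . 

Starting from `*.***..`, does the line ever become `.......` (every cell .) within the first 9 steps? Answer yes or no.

yes

...*...
.......
all cells are . at step 2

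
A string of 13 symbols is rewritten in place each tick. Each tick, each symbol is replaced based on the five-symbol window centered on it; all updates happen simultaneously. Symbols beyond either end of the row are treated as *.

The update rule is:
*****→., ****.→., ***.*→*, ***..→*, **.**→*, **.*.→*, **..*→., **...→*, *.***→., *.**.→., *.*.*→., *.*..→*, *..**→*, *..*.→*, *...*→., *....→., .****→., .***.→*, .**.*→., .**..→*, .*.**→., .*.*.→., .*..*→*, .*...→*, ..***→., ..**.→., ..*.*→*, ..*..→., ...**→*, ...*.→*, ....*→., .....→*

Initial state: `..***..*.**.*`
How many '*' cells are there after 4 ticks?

tick 1: .*.**.**...*.
tick 2: *....*.**.**.
tick 3: **..**...*..*
tick 4: .*.*.**.*.**.
count of *: 7

7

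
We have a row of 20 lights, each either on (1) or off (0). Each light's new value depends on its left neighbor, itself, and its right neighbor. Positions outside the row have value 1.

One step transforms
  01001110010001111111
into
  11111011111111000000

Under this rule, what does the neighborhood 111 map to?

At position 5 the neighborhood is 111; the next row has 0 there.

0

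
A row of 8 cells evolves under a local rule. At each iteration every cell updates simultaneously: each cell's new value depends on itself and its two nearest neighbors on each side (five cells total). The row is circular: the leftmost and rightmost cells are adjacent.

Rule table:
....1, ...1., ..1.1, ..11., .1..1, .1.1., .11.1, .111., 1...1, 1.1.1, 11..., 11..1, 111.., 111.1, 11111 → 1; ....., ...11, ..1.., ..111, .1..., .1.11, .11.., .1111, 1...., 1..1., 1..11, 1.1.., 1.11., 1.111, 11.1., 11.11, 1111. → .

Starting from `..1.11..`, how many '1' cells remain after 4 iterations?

4

iteration 1: 111...1.
iteration 2: .111111.
iteration 3: ...11.11
iteration 4: 11.11...
count of 1: 4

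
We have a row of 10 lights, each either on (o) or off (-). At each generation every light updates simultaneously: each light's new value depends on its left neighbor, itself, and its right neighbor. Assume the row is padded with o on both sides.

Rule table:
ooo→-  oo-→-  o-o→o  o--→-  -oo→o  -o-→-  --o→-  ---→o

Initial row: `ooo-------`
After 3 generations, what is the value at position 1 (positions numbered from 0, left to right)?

----ooooo-
-oo-o----o
oo-o--oo-o
position 1 holds o

o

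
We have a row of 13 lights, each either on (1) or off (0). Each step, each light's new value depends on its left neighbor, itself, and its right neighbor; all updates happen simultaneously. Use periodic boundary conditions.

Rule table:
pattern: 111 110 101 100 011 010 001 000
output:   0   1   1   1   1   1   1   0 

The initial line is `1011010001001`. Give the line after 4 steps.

1111111011111
0000001110000
0000011011000
0000111111100

0000111111100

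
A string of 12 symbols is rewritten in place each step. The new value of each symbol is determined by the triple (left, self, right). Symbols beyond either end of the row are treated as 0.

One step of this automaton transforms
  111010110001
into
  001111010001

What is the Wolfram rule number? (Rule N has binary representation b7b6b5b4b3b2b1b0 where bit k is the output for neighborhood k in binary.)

position 1: 111 → 0  (bit 7 = 0)
position 2: 110 → 1  (bit 6 = 1)
position 3: 101 → 1  (bit 5 = 1)
position 8: 100 → 0  (bit 4 = 0)
position 0: 011 → 0  (bit 3 = 0)
position 4: 010 → 1  (bit 2 = 1)
position 10: 001 → 0  (bit 1 = 0)
position 9: 000 → 0  (bit 0 = 0)
bits b7..b0 = 01100100 = 100

100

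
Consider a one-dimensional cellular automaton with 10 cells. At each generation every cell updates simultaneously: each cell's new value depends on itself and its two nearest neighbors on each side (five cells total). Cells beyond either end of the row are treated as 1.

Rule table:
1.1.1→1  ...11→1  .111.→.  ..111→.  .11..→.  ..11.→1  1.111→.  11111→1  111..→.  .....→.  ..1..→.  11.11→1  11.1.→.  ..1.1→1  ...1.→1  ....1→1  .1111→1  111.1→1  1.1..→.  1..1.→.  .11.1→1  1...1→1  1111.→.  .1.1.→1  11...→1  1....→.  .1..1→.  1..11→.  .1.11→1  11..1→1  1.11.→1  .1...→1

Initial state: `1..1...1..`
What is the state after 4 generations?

generation 1: .1..111...
generation 2: .......111
generation 3: 1....11.11
generation 4: .1.11111.1

.1.11111.1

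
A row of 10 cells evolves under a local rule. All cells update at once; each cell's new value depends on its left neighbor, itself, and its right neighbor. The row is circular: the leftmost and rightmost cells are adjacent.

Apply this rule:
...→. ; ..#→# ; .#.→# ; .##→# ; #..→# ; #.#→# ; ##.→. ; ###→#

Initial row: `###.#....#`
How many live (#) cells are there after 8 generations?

8

##.###..##
#.###.####
.###.#####
###.#####.
##.#####.#
#.#####.##
.#####.###
#####.###.
count of #: 8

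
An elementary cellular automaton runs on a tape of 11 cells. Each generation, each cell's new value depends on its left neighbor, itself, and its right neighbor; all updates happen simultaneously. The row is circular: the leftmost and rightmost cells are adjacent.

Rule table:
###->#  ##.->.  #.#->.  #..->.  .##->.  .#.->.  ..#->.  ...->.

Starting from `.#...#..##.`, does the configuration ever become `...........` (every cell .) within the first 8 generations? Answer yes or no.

...........
all cells are . at generation 1

yes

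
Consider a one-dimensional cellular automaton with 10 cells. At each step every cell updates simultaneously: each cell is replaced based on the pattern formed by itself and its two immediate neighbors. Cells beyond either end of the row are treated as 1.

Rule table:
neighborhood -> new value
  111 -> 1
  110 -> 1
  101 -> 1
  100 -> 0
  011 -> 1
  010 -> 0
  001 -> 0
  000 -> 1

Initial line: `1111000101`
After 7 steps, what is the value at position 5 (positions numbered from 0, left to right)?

1111010011
1111100011
1111101011
1111110111
1111111111
1111111111  (fixed point — unchanged through step 7)
position 5 holds 1

1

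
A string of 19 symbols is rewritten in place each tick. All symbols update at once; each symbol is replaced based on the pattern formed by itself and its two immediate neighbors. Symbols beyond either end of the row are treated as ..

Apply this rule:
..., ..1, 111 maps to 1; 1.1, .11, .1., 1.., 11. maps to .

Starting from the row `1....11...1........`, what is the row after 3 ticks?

..111...11..1111111
11.1..11...1.11111.
.....1...11...111..

.....1...11...111..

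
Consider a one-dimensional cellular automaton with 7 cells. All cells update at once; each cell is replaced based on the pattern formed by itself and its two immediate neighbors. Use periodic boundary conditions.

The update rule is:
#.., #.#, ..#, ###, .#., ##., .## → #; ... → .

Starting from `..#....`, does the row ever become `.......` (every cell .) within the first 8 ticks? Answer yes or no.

no

tick 1: .###...
tick 2: #####..
tick 3: #######
tick 4: #######  (fixed point — unchanged through tick 8)
tick 8 is #######, still not uniform .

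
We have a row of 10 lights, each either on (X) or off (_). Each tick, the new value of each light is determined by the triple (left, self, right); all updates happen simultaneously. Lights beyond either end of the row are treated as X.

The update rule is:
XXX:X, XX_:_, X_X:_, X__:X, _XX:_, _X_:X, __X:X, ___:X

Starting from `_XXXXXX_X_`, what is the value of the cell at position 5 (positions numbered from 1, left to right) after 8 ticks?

_

__XXXX__X_
XX_XX_XXX_
X______X__
_XXXXXXXXX
__XXXXXXXX
XX_XXXXXXX
X___XXXXXX
_XXX_XXXXX
position 5 holds _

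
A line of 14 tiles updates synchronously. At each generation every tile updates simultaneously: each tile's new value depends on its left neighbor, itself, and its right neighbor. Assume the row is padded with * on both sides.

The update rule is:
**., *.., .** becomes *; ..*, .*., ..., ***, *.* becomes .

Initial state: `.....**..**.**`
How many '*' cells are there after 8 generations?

7

*....***.**.*.
**...*.*.**...
.**......***..
.***.....*.**.
.*.**......**.
...***.....**.
*..*.**....**.
**...***...**.
count of *: 7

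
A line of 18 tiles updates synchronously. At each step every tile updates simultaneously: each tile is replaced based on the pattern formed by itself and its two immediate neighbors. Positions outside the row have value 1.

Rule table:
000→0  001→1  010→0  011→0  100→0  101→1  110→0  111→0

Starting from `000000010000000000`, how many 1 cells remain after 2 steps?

2

000000100000000001
000001000000000010
count of 1: 2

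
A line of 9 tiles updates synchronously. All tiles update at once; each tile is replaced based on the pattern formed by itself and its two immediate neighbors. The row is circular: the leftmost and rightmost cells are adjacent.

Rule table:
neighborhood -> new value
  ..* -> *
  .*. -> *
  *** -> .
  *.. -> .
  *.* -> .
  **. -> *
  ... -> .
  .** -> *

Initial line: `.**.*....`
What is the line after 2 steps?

***.*....
*.*.*...*

*.*.*...*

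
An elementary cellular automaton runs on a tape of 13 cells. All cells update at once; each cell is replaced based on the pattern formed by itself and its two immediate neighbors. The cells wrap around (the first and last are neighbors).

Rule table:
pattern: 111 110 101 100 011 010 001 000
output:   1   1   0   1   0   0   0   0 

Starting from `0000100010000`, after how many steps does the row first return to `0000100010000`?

13

0000010001000
0000001000100
0000000100010
0000000010001
1000000001000
0100000000100
0010000000010
0001000000001
1000100000000
0100010000000
0010001000000
0001000100000
0000100010000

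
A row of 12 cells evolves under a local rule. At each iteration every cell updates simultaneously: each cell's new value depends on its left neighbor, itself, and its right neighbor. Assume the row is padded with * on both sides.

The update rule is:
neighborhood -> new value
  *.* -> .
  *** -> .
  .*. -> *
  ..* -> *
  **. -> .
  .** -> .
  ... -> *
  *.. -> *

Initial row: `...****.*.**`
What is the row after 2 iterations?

iteration 1: ***.....*...
iteration 2: ...*********

...*********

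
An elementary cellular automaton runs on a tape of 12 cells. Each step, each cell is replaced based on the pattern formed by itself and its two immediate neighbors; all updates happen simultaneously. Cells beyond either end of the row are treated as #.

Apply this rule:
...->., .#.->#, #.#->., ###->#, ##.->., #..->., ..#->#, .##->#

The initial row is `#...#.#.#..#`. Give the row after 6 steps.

step 1: ...##.#.#.##
step 2: ..##..#.#.##
step 3: .##..##.#.##
step 4: .#..##..#.##
step 5: .#.##..##.##
step 6: .#.#..##..##

.#.#..##..##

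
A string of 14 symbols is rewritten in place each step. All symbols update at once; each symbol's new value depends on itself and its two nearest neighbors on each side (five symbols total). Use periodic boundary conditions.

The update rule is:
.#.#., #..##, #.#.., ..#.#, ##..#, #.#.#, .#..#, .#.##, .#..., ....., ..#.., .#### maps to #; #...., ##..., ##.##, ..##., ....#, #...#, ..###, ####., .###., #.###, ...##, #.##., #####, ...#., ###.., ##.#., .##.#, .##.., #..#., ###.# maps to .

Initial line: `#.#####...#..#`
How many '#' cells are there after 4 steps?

...#......###.
...##.##......
#.........####
...#####...#..
count of #: 6

6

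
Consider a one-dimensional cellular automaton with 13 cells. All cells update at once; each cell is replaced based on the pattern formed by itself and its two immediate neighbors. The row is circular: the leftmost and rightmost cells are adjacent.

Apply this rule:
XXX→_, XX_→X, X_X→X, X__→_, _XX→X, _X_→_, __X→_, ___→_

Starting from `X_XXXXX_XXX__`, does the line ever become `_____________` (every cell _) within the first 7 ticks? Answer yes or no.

no

tick 1: _XX___XXX_X__
tick 2: _XX___X_XX___
tick 3: _XX____XXX___
tick 4: _XX____X_X___
tick 5: _XX_____X____
tick 6: _XX__________
tick 7: _XX__________
tick 7 is _XX__________, still not uniform _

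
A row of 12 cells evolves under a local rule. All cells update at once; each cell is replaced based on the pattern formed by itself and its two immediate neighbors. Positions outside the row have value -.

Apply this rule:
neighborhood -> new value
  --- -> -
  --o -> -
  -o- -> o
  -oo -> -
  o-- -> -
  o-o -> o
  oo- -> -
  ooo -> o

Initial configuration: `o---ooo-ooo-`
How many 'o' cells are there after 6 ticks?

2

tick 1: o----o-o-o--
tick 2: o----ooooo--
tick 3: o-----ooo---
tick 4: o------o----
tick 5: o------o----  (fixed point — unchanged through tick 6)
count of o: 2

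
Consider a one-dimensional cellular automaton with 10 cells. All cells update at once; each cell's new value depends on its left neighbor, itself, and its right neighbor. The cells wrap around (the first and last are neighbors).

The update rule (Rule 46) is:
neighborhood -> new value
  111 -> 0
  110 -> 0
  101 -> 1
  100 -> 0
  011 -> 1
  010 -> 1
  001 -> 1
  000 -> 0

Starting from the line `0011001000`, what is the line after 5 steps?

0110011000
1100110000
1001100001
0011000011
0110000110

0110000110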